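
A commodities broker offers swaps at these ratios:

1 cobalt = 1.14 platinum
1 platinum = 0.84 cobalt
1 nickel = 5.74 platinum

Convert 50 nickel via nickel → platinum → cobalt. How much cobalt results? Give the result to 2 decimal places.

50 nickel × 5.74 = 287 platinum
287 platinum × 0.84 = 241.08 cobalt

241.08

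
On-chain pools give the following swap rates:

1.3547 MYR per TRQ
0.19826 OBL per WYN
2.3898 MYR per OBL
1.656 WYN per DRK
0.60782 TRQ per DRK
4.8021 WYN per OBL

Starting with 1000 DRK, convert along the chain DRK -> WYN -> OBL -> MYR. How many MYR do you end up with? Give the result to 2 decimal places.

1000 DRK × 1.656 = 1656 WYN
1656 WYN × 0.19826 = 328.31856 OBL
328.31856 OBL × 2.3898 = 784.615694688 MYR

784.62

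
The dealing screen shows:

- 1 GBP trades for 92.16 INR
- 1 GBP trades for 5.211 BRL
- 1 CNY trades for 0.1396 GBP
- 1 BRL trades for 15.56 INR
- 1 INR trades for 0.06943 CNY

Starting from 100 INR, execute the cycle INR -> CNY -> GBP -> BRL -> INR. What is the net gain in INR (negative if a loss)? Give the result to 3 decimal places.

-21.411

100 INR × 0.06943 = 6.943 CNY
6.943 CNY × 0.1396 = 0.9692428 GBP
0.9692428 GBP × 5.211 = 5.0507242308 BRL
5.0507242308 BRL × 15.56 = 78.589269031248 INR
Net change: 78.589269031248 − 100 = -21.410730968752 INR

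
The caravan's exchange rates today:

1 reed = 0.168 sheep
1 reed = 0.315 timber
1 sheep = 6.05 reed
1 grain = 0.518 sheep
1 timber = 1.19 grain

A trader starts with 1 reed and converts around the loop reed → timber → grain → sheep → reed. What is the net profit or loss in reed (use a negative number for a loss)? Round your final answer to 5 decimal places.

0.17474

1 reed × 0.315 = 0.315 timber
0.315 timber × 1.19 = 0.37485 grain
0.37485 grain × 0.518 = 0.1941723 sheep
0.1941723 sheep × 6.05 = 1.174742415 reed
Net change: 1.174742415 − 1 = 0.174742415 reed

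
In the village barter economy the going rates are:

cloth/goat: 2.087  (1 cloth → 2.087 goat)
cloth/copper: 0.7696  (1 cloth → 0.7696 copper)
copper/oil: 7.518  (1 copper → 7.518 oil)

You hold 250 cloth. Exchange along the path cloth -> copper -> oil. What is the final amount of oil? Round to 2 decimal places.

250 cloth × 0.7696 = 192.4 copper
192.4 copper × 7.518 = 1446.4632 oil

1446.46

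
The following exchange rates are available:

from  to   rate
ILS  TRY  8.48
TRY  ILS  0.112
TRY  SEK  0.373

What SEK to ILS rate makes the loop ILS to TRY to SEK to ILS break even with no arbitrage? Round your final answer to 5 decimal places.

Known legs of the cycle: 8.48 × 0.373 = 3.16304
For no arbitrage the full-cycle product must be 1, so the missing rate is 1 / 3.16304 ≈ 0.3161516.

0.31615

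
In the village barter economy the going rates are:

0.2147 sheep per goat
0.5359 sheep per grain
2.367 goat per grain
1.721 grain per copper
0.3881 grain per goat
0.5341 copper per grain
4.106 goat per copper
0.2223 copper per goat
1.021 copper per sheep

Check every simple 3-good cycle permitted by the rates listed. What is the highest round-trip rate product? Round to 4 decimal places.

grain→sheep→copper→grain: 0.5359 × 1.021 × 1.721 = 0.94165
grain→goat→copper→grain: 2.367 × 0.2223 × 1.721 = 0.90556
sheep→copper→goat→sheep: 1.021 × 4.106 × 0.2147 = 0.90007
grain→copper→goat→grain: 0.5341 × 4.106 × 0.3881 = 0.85111
Maximum is grain→sheep→copper→grain at 0.9417; no arbitrage — every cycle loses value.

0.9417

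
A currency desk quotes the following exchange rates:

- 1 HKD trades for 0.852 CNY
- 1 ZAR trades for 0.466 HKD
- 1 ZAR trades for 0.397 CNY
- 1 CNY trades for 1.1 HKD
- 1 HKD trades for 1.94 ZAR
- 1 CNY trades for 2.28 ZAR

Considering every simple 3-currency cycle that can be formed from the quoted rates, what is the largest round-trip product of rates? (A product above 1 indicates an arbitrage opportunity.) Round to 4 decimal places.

0.9052

HKD→CNY→ZAR→HKD: 0.852 × 2.28 × 0.466 = 0.90523
HKD→ZAR→CNY→HKD: 1.94 × 0.397 × 1.1 = 0.84720
Maximum is HKD→CNY→ZAR→HKD at 0.9052; no arbitrage — every cycle loses value.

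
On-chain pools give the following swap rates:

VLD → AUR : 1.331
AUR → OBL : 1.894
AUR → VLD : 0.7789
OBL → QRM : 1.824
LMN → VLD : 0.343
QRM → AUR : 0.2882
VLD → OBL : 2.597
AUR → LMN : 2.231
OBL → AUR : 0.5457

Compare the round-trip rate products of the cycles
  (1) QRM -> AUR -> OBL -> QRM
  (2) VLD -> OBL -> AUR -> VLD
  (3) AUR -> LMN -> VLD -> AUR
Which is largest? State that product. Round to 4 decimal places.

1.1038

(1) 0.2882 × 1.894 × 1.824 = 0.99563
(2) 2.597 × 0.5457 × 0.7789 = 1.10384
(3) 2.231 × 0.343 × 1.331 = 1.01853
Highest is cycle (2) at 1.1038 (>1, arbitrage).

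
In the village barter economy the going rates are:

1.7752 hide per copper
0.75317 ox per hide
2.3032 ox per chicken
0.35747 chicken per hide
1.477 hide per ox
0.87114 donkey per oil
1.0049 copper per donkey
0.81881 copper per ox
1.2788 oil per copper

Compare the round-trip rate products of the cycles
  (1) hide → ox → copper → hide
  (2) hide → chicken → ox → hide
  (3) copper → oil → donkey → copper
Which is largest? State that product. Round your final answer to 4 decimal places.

1.2161

(1) 0.75317 × 0.81881 × 1.7752 = 1.09477
(2) 0.35747 × 2.3032 × 1.477 = 1.21605
(3) 1.2788 × 0.87114 × 1.0049 = 1.11947
Highest is cycle (2) at 1.2161 (>1, arbitrage).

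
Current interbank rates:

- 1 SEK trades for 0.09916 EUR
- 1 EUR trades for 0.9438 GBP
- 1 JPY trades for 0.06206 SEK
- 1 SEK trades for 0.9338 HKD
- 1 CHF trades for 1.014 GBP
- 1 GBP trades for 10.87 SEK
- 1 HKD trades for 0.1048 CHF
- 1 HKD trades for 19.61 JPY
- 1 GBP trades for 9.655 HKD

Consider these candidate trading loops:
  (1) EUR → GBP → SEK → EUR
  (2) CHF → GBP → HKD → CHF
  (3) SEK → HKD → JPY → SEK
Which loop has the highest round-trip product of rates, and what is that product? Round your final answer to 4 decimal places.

(1) 0.9438 × 10.87 × 0.09916 = 1.01729
(2) 1.014 × 9.655 × 0.1048 = 1.02601
(3) 0.9338 × 19.61 × 0.06206 = 1.13643
Highest is cycle (3) at 1.1364 (>1, arbitrage).

1.1364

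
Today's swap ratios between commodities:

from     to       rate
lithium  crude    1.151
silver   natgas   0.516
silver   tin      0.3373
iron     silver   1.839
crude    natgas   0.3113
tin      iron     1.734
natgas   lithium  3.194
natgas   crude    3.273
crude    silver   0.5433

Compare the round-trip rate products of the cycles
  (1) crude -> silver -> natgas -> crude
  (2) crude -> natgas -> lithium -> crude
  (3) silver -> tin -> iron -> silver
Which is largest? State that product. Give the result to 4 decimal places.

(1) 0.5433 × 0.516 × 3.273 = 0.91756
(2) 0.3113 × 3.194 × 1.151 = 1.14443
(3) 0.3373 × 1.734 × 1.839 = 1.07559
Highest is cycle (2) at 1.1444 (>1, arbitrage).

1.1444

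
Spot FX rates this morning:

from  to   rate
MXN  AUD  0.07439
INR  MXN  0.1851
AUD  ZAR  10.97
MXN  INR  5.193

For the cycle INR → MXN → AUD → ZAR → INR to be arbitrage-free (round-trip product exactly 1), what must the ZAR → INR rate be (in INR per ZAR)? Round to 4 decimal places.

Known legs of the cycle: 0.1851 × 0.07439 × 10.97 = 0.15105239133
For no arbitrage the full-cycle product must be 1, so the missing rate is 1 / 0.15105239133 ≈ 6.620220.

6.6202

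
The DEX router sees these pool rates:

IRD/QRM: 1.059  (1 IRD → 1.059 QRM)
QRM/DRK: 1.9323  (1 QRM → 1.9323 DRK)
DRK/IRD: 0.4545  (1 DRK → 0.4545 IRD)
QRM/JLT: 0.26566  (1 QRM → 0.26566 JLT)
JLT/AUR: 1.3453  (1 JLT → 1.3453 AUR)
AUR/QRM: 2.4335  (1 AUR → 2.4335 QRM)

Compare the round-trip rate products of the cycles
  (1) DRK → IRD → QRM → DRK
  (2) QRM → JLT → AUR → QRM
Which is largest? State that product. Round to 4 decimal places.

0.9300

(1) 0.4545 × 1.059 × 1.9323 = 0.93005
(2) 0.26566 × 1.3453 × 2.4335 = 0.86971
Highest is cycle (1) at 0.9300 (≤1, no arbitrage).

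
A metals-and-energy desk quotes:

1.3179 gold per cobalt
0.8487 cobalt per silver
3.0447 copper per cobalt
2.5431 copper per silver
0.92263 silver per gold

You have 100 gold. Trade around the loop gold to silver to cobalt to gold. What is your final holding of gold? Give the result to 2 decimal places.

100 gold × 0.92263 = 92.263 silver
92.263 silver × 0.8487 = 78.3036081 cobalt
78.3036081 cobalt × 1.3179 = 103.19632511499 gold

103.20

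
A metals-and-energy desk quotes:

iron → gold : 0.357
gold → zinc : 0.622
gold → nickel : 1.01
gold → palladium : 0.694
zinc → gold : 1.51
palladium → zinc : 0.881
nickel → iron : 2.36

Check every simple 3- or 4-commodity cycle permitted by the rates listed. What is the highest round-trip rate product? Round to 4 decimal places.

0.9232

gold→palladium→zinc→gold: 0.694 × 0.881 × 1.51 = 0.92324
gold→nickel→iron→gold: 1.01 × 2.36 × 0.357 = 0.85095
Maximum is gold→palladium→zinc→gold at 0.9232; no arbitrage — every cycle loses value.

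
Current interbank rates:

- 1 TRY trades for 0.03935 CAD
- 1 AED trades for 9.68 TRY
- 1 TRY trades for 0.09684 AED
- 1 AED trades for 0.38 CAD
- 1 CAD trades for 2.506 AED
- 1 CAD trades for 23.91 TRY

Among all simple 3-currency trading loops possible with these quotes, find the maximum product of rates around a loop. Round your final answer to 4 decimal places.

0.9546

AED→TRY→CAD→AED: 9.68 × 0.03935 × 2.506 = 0.95456
AED→CAD→TRY→AED: 0.38 × 23.91 × 0.09684 = 0.87987
Maximum is AED→TRY→CAD→AED at 0.9546; no arbitrage — every cycle loses value.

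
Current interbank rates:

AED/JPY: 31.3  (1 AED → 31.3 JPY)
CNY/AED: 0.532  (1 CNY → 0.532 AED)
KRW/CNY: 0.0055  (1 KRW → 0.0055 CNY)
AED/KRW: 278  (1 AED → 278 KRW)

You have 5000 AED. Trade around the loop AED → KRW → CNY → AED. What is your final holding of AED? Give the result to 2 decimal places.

5000 AED × 278 = 1390000 KRW
1390000 KRW × 0.0055 = 7645 CNY
7645 CNY × 0.532 = 4067.14 AED

4067.14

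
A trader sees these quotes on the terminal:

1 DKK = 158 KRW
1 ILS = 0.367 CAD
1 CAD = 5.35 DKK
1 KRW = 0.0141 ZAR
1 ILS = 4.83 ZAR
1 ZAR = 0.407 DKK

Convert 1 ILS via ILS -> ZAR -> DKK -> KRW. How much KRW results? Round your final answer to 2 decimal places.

310.60

1 ILS × 4.83 = 4.83 ZAR
4.83 ZAR × 0.407 = 1.96581 DKK
1.96581 DKK × 158 = 310.59798 KRW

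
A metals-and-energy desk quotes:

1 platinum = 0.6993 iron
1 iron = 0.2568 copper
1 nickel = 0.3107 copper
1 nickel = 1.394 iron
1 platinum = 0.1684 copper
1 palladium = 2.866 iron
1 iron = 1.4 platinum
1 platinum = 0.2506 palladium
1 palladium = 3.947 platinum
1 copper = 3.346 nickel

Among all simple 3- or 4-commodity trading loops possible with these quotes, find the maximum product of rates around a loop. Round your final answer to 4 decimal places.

1.1978

nickel→iron→copper→nickel: 1.394 × 0.2568 × 3.346 = 1.19780
nickel→iron→platinum→copper→nickel: 1.394 × 1.4 × 0.1684 × 3.346 = 1.09966
platinum→palladium→iron→platinum: 0.2506 × 2.866 × 1.4 = 1.00551
Maximum is nickel→iron→copper→nickel at 1.1978; arbitrage exists.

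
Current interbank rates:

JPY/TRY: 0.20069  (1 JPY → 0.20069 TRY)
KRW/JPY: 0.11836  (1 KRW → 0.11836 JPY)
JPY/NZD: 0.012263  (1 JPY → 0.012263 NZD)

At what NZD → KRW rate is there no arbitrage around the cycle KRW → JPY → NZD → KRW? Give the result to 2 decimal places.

688.97

Known legs of the cycle: 0.11836 × 0.012263 = 0.00145144868
For no arbitrage the full-cycle product must be 1, so the missing rate is 1 / 0.00145144868 ≈ 688.9668.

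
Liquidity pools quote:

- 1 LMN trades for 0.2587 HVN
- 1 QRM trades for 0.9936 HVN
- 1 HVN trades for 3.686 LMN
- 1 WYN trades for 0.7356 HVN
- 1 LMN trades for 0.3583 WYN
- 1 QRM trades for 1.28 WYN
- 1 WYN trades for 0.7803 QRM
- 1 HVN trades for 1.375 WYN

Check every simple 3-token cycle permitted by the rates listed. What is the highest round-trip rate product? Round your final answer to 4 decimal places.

HVN→WYN→QRM→HVN: 1.375 × 0.7803 × 0.9936 = 1.06605
HVN→LMN→WYN→HVN: 3.686 × 0.3583 × 0.7356 = 0.97150
Maximum is HVN→WYN→QRM→HVN at 1.0660; arbitrage exists.

1.0660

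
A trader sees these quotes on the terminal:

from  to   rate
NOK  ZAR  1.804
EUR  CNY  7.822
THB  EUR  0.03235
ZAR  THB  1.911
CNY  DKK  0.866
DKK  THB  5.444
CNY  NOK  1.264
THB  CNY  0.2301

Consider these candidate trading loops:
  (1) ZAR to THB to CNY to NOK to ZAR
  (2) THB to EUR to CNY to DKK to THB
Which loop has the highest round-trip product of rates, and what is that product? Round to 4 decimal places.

(1) 1.911 × 0.2301 × 1.264 × 1.804 = 1.00268
(2) 0.03235 × 7.822 × 0.866 × 5.444 = 1.19297
Highest is cycle (2) at 1.1930 (>1, arbitrage).

1.1930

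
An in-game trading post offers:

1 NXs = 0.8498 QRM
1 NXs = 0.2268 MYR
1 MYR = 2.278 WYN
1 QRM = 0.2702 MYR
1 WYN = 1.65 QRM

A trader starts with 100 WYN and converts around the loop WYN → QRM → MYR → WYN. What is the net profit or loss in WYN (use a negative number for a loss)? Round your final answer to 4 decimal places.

1.5601

100 WYN × 1.65 = 165 QRM
165 QRM × 0.2702 = 44.583 MYR
44.583 MYR × 2.278 = 101.560074 WYN
Net change: 101.560074 − 100 = 1.560074 WYN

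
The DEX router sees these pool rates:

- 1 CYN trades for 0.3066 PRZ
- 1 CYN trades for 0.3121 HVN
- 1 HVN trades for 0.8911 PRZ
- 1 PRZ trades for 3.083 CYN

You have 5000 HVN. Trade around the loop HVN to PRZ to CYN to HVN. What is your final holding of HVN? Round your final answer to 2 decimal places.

5000 HVN × 0.8911 = 4455.5 PRZ
4455.5 PRZ × 3.083 = 13736.3065 CYN
13736.3065 CYN × 0.3121 = 4287.10125865 HVN

4287.10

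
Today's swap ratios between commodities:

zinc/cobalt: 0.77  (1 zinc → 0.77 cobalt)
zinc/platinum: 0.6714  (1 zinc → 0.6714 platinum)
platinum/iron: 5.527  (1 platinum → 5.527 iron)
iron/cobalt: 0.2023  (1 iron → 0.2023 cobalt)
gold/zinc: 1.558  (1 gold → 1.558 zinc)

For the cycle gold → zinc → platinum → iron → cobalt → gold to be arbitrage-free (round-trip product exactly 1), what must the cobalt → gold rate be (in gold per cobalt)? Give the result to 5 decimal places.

Known legs of the cycle: 1.558 × 0.6714 × 5.527 × 0.2023 = 1.16959132281852
For no arbitrage the full-cycle product must be 1, so the missing rate is 1 / 1.16959132281852 ≈ 0.8549995.

0.85500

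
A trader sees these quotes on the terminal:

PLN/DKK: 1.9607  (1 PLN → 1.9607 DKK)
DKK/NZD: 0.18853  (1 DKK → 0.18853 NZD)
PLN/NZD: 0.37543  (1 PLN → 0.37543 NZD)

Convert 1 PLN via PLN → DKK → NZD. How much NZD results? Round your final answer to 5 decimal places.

1 PLN × 1.9607 = 1.9607 DKK
1.9607 DKK × 0.18853 = 0.369650771 NZD

0.36965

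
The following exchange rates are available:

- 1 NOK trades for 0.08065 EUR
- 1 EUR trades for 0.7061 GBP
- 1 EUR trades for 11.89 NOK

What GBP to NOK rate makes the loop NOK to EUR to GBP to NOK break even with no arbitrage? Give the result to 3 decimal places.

Known legs of the cycle: 0.08065 × 0.7061 = 0.056946965
For no arbitrage the full-cycle product must be 1, so the missing rate is 1 / 0.056946965 ≈ 17.56020.

17.560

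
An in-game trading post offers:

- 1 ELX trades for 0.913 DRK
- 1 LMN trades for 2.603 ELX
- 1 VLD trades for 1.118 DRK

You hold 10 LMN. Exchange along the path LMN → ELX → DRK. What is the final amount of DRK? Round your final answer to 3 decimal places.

23.765

10 LMN × 2.603 = 26.03 ELX
26.03 ELX × 0.913 = 23.76539 DRK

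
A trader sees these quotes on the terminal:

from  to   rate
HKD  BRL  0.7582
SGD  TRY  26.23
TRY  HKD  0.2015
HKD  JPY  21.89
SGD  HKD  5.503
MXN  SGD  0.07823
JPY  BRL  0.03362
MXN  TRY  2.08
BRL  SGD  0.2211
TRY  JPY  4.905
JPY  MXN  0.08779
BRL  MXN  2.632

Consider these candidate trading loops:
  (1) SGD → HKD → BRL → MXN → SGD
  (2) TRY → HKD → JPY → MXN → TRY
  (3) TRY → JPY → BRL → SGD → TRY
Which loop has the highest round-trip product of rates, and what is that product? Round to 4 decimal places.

0.9564

(1) 5.503 × 0.7582 × 2.632 × 0.07823 = 0.85910
(2) 0.2015 × 21.89 × 0.08779 × 2.08 = 0.80543
(3) 4.905 × 0.03362 × 0.2211 × 26.23 = 0.95637
Highest is cycle (3) at 0.9564 (≤1, no arbitrage).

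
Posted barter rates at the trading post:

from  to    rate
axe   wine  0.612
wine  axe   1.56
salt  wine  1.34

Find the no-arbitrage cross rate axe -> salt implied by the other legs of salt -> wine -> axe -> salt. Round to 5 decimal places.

Known legs of the cycle: 1.34 × 1.56 = 2.0904
For no arbitrage the full-cycle product must be 1, so the missing rate is 1 / 2.0904 ≈ 0.4783773.

0.47838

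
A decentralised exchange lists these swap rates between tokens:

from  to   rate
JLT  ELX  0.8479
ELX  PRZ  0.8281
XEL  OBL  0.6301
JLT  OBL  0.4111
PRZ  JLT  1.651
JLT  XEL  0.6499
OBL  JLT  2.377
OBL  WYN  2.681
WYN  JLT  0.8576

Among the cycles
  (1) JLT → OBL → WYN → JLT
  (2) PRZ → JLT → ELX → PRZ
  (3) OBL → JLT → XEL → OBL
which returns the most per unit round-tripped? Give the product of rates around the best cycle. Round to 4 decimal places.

1.1592

(1) 0.4111 × 2.681 × 0.8576 = 0.94521
(2) 1.651 × 0.8479 × 0.8281 = 1.15924
(3) 2.377 × 0.6499 × 0.6301 = 0.97339
Highest is cycle (2) at 1.1592 (>1, arbitrage).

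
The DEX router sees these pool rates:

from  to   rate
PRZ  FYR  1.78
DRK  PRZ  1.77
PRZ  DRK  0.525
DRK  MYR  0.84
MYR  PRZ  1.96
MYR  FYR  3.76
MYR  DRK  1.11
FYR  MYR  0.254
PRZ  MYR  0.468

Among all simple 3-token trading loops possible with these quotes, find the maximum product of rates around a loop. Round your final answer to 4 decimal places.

0.9195

DRK→PRZ→MYR→DRK: 1.77 × 0.468 × 1.11 = 0.91948
FYR→MYR→PRZ→FYR: 0.254 × 1.96 × 1.78 = 0.88616
DRK→MYR→PRZ→DRK: 0.84 × 1.96 × 0.525 = 0.86436
Maximum is DRK→PRZ→MYR→DRK at 0.9195; no arbitrage — every cycle loses value.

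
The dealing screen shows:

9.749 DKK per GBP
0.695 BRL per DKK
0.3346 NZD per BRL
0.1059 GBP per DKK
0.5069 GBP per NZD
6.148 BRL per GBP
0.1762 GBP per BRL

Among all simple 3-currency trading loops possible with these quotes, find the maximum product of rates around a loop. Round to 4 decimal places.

1.1939

BRL→GBP→DKK→BRL: 0.1762 × 9.749 × 0.695 = 1.19385
NZD→GBP→BRL→NZD: 0.5069 × 6.148 × 0.3346 = 1.04275
Maximum is BRL→GBP→DKK→BRL at 1.1939; arbitrage exists.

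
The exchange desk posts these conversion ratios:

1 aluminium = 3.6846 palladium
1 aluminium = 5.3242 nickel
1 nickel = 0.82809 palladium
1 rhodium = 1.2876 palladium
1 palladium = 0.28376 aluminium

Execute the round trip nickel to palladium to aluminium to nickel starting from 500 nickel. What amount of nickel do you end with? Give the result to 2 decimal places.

625.54

500 nickel × 0.82809 = 414.045 palladium
414.045 palladium × 0.28376 = 117.4894092 aluminium
117.4894092 aluminium × 5.3242 = 625.53711246264 nickel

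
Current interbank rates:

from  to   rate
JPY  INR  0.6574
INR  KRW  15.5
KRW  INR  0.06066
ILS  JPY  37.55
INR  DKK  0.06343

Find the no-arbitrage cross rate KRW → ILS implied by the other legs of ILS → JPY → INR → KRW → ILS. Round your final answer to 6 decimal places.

Known legs of the cycle: 37.55 × 0.6574 × 15.5 = 382.623235
For no arbitrage the full-cycle product must be 1, so the missing rate is 1 / 382.623235 ≈ 0.00261354.

0.002614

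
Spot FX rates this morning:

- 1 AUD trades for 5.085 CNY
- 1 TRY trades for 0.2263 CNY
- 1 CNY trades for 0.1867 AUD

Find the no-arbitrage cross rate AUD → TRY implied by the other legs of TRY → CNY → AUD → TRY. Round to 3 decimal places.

Known legs of the cycle: 0.2263 × 0.1867 = 0.04225021
For no arbitrage the full-cycle product must be 1, so the missing rate is 1 / 0.04225021 ≈ 23.66852.

23.669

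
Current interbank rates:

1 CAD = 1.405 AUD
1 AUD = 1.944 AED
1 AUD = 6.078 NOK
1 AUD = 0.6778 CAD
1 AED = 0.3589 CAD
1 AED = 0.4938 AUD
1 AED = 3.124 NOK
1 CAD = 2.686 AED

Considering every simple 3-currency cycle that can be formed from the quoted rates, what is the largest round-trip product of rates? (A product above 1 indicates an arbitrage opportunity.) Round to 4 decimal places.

AUD→AED→CAD→AUD: 1.944 × 0.3589 × 1.405 = 0.98027
AUD→CAD→AED→AUD: 0.6778 × 2.686 × 0.4938 = 0.89900
Maximum is AUD→AED→CAD→AUD at 0.9803; no arbitrage — every cycle loses value.

0.9803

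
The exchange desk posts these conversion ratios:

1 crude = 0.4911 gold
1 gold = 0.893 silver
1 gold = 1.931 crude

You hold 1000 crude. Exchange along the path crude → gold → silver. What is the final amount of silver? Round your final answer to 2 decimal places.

438.55

1000 crude × 0.4911 = 491.1 gold
491.1 gold × 0.893 = 438.5523 silver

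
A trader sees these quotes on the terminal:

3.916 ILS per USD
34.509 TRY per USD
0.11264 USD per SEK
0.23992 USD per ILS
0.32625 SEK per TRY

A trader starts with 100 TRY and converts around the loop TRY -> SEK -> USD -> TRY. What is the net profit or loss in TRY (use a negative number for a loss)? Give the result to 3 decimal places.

26.816

100 TRY × 0.32625 = 32.625 SEK
32.625 SEK × 0.11264 = 3.67488 USD
3.67488 USD × 34.509 = 126.81643392 TRY
Net change: 126.81643392 − 100 = 26.81643392 TRY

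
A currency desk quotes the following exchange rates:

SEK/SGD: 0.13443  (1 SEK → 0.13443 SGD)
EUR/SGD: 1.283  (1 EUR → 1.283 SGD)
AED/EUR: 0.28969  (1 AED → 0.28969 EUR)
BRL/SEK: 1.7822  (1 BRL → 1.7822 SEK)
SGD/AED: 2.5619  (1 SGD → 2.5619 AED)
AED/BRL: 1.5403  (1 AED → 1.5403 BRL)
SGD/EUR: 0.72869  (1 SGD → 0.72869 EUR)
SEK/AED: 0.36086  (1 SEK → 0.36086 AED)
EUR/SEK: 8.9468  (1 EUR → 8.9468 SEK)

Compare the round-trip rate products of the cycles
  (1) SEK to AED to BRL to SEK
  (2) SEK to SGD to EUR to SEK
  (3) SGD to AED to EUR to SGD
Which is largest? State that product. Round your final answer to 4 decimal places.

(1) 0.36086 × 1.5403 × 1.7822 = 0.99060
(2) 0.13443 × 0.72869 × 8.9468 = 0.87641
(3) 2.5619 × 0.28969 × 1.283 = 0.95219
Highest is cycle (1) at 0.9906 (≤1, no arbitrage).

0.9906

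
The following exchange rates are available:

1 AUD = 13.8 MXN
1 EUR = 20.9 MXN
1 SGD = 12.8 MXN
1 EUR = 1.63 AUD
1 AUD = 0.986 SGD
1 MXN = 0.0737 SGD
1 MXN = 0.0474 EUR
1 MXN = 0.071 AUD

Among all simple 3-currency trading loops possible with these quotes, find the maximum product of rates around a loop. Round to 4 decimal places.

1.0662

MXN→EUR→AUD→MXN: 0.0474 × 1.63 × 13.8 = 1.06622
MXN→AUD→SGD→MXN: 0.071 × 0.986 × 12.8 = 0.89608
Maximum is MXN→EUR→AUD→MXN at 1.0662; arbitrage exists.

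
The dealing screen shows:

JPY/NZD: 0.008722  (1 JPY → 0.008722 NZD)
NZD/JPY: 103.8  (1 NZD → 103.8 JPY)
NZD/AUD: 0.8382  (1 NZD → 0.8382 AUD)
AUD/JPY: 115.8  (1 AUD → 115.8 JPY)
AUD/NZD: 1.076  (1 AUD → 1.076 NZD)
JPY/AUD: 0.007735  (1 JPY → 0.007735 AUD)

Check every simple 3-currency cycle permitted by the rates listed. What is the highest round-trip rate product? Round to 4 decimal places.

JPY→AUD→NZD→JPY: 0.007735 × 1.076 × 103.8 = 0.86391
JPY→NZD→AUD→JPY: 0.008722 × 0.8382 × 115.8 = 0.84659
Maximum is JPY→AUD→NZD→JPY at 0.8639; no arbitrage — every cycle loses value.

0.8639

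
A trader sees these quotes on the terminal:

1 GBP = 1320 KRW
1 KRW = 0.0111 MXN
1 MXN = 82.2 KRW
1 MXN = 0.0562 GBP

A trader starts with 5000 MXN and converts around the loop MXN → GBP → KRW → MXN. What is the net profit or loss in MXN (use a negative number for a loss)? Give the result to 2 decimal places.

5000 MXN × 0.0562 = 281 GBP
281 GBP × 1320 = 370920 KRW
370920 KRW × 0.0111 = 4117.212 MXN
Net change: 4117.212 − 5000 = -882.788 MXN

-882.79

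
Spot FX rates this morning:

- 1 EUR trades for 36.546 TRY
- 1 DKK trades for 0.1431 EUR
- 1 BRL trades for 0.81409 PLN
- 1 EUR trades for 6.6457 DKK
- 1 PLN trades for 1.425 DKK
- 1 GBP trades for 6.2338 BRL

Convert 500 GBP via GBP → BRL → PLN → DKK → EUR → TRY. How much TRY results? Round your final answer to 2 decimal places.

500 GBP × 6.2338 = 3116.9 BRL
3116.9 BRL × 0.81409 = 2537.437121 PLN
2537.437121 PLN × 1.425 = 3615.847897425 DKK
3615.847897425 DKK × 0.1431 = 517.4278341215175 EUR
517.4278341215175 EUR × 36.546 = 18909.917625804978555 TRY

18909.92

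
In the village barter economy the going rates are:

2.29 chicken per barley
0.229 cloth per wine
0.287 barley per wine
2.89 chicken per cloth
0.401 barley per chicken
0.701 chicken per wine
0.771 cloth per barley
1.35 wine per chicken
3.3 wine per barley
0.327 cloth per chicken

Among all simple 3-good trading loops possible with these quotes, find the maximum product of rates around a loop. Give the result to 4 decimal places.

chicken→barley→wine→chicken: 0.401 × 3.3 × 0.701 = 0.92763
cloth→chicken→barley→cloth: 2.89 × 0.401 × 0.771 = 0.89350
cloth→chicken→wine→cloth: 2.89 × 1.35 × 0.229 = 0.89344
chicken→wine→barley→chicken: 1.35 × 0.287 × 2.29 = 0.88726
Maximum is chicken→barley→wine→chicken at 0.9276; no arbitrage — every cycle loses value.

0.9276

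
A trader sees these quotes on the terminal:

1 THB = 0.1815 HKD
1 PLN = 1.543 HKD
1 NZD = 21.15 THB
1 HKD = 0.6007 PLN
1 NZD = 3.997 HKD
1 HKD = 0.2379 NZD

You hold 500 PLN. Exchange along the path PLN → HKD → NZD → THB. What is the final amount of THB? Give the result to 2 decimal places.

500 PLN × 1.543 = 771.5 HKD
771.5 HKD × 0.2379 = 183.53985 NZD
183.53985 NZD × 21.15 = 3881.8678275 THB

3881.87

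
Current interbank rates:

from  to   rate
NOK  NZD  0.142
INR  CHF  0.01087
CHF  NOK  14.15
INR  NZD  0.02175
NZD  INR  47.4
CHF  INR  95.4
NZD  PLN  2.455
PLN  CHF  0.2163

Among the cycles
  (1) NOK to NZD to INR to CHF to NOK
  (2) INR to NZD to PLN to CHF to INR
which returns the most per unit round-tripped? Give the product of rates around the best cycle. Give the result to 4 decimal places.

(1) 0.142 × 47.4 × 0.01087 × 14.15 = 1.03527
(2) 0.02175 × 2.455 × 0.2163 × 95.4 = 1.10183
Highest is cycle (2) at 1.1018 (>1, arbitrage).

1.1018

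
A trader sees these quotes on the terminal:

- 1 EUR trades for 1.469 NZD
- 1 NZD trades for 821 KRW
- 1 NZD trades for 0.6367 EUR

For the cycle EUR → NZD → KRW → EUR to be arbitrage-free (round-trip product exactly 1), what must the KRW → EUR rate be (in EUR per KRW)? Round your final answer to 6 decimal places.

0.000829

Known legs of the cycle: 1.469 × 821 = 1206.049
For no arbitrage the full-cycle product must be 1, so the missing rate is 1 / 1206.049 ≈ 0.00082915.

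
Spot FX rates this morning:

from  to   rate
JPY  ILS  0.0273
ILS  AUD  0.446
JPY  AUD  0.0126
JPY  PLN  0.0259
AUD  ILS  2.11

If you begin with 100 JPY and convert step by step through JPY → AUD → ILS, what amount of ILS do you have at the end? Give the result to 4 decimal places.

2.6586

100 JPY × 0.0126 = 1.26 AUD
1.26 AUD × 2.11 = 2.6586 ILS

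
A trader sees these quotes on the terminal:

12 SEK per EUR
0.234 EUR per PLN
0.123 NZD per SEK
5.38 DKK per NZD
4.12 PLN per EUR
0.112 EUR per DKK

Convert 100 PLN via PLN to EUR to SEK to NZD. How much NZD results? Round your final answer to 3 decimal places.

34.538

100 PLN × 0.234 = 23.4 EUR
23.4 EUR × 12 = 280.8 SEK
280.8 SEK × 0.123 = 34.5384 NZD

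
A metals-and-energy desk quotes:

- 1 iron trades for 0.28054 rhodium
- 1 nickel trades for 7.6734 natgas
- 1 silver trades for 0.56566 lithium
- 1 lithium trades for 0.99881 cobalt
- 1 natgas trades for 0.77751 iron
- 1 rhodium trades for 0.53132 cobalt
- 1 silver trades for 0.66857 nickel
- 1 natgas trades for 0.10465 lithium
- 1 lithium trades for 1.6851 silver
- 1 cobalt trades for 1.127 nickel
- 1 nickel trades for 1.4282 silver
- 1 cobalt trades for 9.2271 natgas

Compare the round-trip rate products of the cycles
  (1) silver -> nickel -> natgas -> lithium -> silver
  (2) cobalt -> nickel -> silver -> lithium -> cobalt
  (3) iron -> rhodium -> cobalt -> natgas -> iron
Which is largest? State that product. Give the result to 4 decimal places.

1.0694

(1) 0.66857 × 7.6734 × 0.10465 × 1.6851 = 0.90469
(2) 1.127 × 1.4282 × 0.56566 × 0.99881 = 0.90939
(3) 0.28054 × 0.53132 × 9.2271 × 0.77751 = 1.06936
Highest is cycle (3) at 1.0694 (>1, arbitrage).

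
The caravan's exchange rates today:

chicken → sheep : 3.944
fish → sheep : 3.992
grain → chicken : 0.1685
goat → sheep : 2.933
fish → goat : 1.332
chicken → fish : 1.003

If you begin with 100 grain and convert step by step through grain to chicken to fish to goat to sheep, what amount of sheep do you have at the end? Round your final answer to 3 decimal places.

66.026

100 grain × 0.1685 = 16.85 chicken
16.85 chicken × 1.003 = 16.90055 fish
16.90055 fish × 1.332 = 22.5115326 goat
22.5115326 goat × 2.933 = 66.0263251158 sheep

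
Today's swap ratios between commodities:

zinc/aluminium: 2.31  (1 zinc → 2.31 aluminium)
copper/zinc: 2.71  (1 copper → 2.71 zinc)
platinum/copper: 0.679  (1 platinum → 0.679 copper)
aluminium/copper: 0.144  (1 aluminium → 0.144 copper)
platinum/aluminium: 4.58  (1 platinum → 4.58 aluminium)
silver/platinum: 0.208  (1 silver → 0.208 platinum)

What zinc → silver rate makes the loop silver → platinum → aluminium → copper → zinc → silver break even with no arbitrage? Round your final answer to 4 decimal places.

2.6899

Known legs of the cycle: 0.208 × 4.58 × 0.144 × 2.71 = 0.3717582336
For no arbitrage the full-cycle product must be 1, so the missing rate is 1 / 0.3717582336 ≈ 2.689920.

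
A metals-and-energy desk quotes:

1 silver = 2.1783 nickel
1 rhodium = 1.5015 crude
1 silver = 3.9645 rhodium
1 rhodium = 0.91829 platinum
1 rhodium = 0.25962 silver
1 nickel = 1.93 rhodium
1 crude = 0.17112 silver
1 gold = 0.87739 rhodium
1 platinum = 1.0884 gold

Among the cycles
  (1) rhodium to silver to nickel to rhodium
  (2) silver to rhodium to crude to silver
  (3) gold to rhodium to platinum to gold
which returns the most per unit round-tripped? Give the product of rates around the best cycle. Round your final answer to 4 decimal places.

(1) 0.25962 × 2.1783 × 1.93 = 1.09147
(2) 3.9645 × 1.5015 × 0.17112 = 1.01863
(3) 0.87739 × 0.91829 × 1.0884 = 0.87692
Highest is cycle (1) at 1.0915 (>1, arbitrage).

1.0915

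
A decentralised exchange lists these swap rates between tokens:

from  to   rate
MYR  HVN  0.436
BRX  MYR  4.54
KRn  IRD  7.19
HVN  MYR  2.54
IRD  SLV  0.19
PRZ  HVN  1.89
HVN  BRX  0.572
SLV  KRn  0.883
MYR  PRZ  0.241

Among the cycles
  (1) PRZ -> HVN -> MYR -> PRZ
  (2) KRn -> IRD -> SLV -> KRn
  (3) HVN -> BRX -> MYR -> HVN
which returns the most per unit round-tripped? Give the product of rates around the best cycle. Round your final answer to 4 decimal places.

1.2063

(1) 1.89 × 2.54 × 0.241 = 1.15694
(2) 7.19 × 0.19 × 0.883 = 1.20627
(3) 0.572 × 4.54 × 0.436 = 1.13224
Highest is cycle (2) at 1.2063 (>1, arbitrage).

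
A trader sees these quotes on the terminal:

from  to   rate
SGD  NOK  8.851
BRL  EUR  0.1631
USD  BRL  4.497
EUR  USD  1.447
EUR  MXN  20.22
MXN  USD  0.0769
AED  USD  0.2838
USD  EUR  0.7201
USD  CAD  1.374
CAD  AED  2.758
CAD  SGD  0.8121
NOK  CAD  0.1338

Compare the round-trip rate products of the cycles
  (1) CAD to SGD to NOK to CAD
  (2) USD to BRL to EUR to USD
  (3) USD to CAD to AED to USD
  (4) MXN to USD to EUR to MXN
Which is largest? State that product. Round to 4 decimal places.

1.1197

(1) 0.8121 × 8.851 × 0.1338 = 0.96174
(2) 4.497 × 0.1631 × 1.447 = 1.06132
(3) 1.374 × 2.758 × 0.2838 = 1.07546
(4) 0.0769 × 0.7201 × 20.22 = 1.11970
Highest is cycle (4) at 1.1197 (>1, arbitrage).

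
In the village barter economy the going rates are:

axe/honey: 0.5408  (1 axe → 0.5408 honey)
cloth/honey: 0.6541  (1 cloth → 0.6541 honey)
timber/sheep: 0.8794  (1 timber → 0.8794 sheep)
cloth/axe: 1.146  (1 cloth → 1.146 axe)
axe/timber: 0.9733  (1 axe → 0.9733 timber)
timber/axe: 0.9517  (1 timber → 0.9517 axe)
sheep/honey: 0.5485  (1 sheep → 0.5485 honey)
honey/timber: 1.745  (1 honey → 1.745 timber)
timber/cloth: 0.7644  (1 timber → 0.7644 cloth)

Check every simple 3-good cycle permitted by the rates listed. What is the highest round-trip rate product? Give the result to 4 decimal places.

0.8981

axe→honey→timber→axe: 0.5408 × 1.745 × 0.9517 = 0.89812
cloth→honey→timber→cloth: 0.6541 × 1.745 × 0.7644 = 0.87249
cloth→axe→timber→cloth: 1.146 × 0.9733 × 0.7644 = 0.85261
sheep→honey→timber→sheep: 0.5485 × 1.745 × 0.8794 = 0.84170
Maximum is axe→honey→timber→axe at 0.8981; no arbitrage — every cycle loses value.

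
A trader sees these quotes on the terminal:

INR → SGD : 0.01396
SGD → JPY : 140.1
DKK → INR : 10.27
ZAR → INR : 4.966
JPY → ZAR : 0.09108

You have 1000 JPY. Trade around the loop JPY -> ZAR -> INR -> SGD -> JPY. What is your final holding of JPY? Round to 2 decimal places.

1000 JPY × 0.09108 = 91.08 ZAR
91.08 ZAR × 4.966 = 452.30328 INR
452.30328 INR × 0.01396 = 6.3141537888 SGD
6.3141537888 SGD × 140.1 = 884.61294581088 JPY

884.61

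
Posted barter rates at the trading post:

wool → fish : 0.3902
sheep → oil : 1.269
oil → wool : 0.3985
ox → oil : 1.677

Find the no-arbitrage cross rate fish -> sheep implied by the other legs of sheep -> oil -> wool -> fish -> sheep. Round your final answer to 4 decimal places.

Known legs of the cycle: 1.269 × 0.3985 × 0.3902 = 0.1973227743
For no arbitrage the full-cycle product must be 1, so the missing rate is 1 / 0.1973227743 ≈ 5.067839.

5.0678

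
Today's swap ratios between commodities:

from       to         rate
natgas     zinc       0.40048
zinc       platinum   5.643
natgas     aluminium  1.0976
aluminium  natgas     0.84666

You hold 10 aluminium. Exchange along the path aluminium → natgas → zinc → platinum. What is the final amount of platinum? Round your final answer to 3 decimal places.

10 aluminium × 0.84666 = 8.4666 natgas
8.4666 natgas × 0.40048 = 3.390703968 zinc
3.390703968 zinc × 5.643 = 19.133742491424 platinum

19.134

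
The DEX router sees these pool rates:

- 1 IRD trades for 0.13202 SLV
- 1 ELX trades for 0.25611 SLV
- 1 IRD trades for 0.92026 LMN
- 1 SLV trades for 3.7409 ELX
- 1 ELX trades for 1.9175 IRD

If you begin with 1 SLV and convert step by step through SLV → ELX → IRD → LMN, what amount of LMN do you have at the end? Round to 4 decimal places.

6.6012

1 SLV × 3.7409 = 3.7409 ELX
3.7409 ELX × 1.9175 = 7.17317575 IRD
7.17317575 IRD × 0.92026 = 6.601186715695 LMN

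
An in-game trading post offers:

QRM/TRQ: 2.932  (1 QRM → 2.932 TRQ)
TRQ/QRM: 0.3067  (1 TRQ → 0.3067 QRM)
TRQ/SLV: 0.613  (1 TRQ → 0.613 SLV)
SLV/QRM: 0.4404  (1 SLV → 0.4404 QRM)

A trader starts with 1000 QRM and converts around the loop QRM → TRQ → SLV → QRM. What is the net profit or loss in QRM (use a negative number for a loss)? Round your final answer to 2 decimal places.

-208.46

1000 QRM × 2.932 = 2932 TRQ
2932 TRQ × 0.613 = 1797.316 SLV
1797.316 SLV × 0.4404 = 791.5379664 QRM
Net change: 791.5379664 − 1000 = -208.4620336 QRM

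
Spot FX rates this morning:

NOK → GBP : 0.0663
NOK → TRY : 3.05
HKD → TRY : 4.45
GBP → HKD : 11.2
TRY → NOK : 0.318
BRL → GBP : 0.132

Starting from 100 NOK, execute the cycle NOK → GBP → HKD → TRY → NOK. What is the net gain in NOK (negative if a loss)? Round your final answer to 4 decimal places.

5.0797

100 NOK × 0.0663 = 6.63 GBP
6.63 GBP × 11.2 = 74.256 HKD
74.256 HKD × 4.45 = 330.4392 TRY
330.4392 TRY × 0.318 = 105.0796656 NOK
Net change: 105.0796656 − 100 = 5.0796656 NOK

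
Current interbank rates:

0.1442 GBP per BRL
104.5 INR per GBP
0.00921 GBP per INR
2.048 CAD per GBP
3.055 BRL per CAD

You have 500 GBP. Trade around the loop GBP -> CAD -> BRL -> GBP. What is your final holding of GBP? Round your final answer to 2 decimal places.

451.10

500 GBP × 2.048 = 1024 CAD
1024 CAD × 3.055 = 3128.32 BRL
3128.32 BRL × 0.1442 = 451.103744 GBP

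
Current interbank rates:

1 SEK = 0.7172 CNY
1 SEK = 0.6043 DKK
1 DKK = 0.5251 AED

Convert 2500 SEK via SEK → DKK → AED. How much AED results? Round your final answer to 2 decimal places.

793.29

2500 SEK × 0.6043 = 1510.75 DKK
1510.75 DKK × 0.5251 = 793.294825 AED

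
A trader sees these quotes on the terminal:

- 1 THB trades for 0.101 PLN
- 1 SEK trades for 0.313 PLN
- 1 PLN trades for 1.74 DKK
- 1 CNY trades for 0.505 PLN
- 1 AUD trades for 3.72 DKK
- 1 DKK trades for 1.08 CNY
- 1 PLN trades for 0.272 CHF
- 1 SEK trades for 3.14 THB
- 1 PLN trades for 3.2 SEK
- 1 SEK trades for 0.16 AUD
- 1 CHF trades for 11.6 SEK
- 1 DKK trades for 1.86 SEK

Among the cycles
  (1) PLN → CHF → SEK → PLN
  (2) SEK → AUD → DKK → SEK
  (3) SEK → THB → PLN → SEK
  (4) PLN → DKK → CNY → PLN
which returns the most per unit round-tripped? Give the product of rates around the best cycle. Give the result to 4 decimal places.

1.1071

(1) 0.272 × 11.6 × 0.313 = 0.98758
(2) 0.16 × 3.72 × 1.86 = 1.10707
(3) 3.14 × 0.101 × 3.2 = 1.01485
(4) 1.74 × 1.08 × 0.505 = 0.94900
Highest is cycle (2) at 1.1071 (>1, arbitrage).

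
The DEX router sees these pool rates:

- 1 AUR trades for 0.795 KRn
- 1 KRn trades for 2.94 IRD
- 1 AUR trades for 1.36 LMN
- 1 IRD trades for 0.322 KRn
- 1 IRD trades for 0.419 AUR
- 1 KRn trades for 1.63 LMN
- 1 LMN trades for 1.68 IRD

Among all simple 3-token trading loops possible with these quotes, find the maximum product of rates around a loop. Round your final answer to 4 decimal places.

0.9793

AUR→KRn→IRD→AUR: 0.795 × 2.94 × 0.419 = 0.97933
AUR→LMN→IRD→AUR: 1.36 × 1.68 × 0.419 = 0.95733
IRD→KRn→LMN→IRD: 0.322 × 1.63 × 1.68 = 0.88176
Maximum is AUR→KRn→IRD→AUR at 0.9793; no arbitrage — every cycle loses value.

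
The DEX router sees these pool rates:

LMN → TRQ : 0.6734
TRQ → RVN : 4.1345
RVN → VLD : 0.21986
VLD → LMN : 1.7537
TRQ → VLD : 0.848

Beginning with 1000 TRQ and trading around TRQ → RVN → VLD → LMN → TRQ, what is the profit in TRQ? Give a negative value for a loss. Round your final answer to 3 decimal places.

73.489

1000 TRQ × 4.1345 = 4134.5 RVN
4134.5 RVN × 0.21986 = 909.01117 VLD
909.01117 VLD × 1.7537 = 1594.132888829 LMN
1594.132888829 LMN × 0.6734 = 1073.4890873374486 TRQ
Net change: 1073.4890873374486 − 1000 = 73.4890873374486 TRQ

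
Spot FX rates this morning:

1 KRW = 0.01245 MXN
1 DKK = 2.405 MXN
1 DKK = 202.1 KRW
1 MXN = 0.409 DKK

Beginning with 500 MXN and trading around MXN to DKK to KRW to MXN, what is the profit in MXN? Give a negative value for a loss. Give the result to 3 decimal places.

500 MXN × 0.409 = 204.5 DKK
204.5 DKK × 202.1 = 41329.45 KRW
41329.45 KRW × 0.01245 = 514.5516525 MXN
Net change: 514.5516525 − 500 = 14.5516525 MXN

14.552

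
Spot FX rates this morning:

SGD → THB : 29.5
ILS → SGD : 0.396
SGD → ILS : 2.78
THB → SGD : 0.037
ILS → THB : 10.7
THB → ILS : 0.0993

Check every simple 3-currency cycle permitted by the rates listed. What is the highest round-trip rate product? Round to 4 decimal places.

SGD→THB→ILS→SGD: 29.5 × 0.0993 × 0.396 = 1.16002
SGD→ILS→THB→SGD: 2.78 × 10.7 × 0.037 = 1.10060
Maximum is SGD→THB→ILS→SGD at 1.1600; arbitrage exists.

1.1600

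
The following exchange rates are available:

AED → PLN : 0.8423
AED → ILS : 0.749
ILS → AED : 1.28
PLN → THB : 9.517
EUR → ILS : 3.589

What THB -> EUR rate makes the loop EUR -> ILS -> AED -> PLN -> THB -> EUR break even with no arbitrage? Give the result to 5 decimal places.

0.02715

Known legs of the cycle: 3.589 × 1.28 × 0.8423 × 9.517 = 36.825639551872
For no arbitrage the full-cycle product must be 1, so the missing rate is 1 / 36.825639551872 ≈ 0.0271550.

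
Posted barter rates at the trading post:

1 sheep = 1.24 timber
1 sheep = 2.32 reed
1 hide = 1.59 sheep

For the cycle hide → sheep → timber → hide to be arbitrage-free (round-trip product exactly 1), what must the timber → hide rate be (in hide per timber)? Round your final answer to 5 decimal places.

0.50720

Known legs of the cycle: 1.59 × 1.24 = 1.9716
For no arbitrage the full-cycle product must be 1, so the missing rate is 1 / 1.9716 ≈ 0.5072023.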